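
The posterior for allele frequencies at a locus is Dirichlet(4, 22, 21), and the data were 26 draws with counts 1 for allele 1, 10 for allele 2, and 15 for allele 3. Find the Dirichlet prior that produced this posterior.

For a Dirichlet(α) prior with multinomial counts c, the posterior is Dirichlet(α + c) componentwise.
Subtract each count from the matching posterior parameter: 4−1=3, 22−10=12, 21−15=6.

Dirichlet(3, 12, 6)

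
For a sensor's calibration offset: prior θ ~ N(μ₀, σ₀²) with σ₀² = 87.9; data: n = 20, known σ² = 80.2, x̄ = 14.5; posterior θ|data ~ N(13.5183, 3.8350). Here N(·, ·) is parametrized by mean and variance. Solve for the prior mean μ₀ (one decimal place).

μ₀ = -8.0

The posterior mean is a precision-weighted average: μ_n = (τ₀μ₀ + τ_data·x̄)/(τ₀+τ_data), with τ₀=1/σ₀² and τ_data=n/σ².
Here τ₀ = 1/87.9 = 0.011377 and τ_data = 20/80.2 = 0.249377, so τ_n = 0.260754.
Rearranging for μ₀: μ₀ = (μ_n·τ_n − τ_data·x̄)/τ₀ = (13.5183·0.260754 − 0.249377·14.5) / 0.011377 = -0.091016/0.011377 ≈ -8.0.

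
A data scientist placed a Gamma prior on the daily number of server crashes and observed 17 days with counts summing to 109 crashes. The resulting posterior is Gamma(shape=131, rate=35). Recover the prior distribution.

Gamma–Poisson conjugacy: posterior shape = α + Σxᵢ, posterior rate = β + n.
So α = 131 − 109 = 22 and β = 35 − 17 = 18.

Gamma(shape=22, rate=18)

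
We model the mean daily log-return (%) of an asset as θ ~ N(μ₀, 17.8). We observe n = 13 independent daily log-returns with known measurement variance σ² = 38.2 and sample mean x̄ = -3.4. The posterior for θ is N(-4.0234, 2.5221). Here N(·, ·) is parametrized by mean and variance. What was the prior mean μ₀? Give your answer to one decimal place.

With known observation variance, the Normal–Normal posterior has precision τ_n = τ₀ + n/σ² and mean μ_n = (τ₀μ₀ + (n/σ²)x̄)/τ_n.
Here τ₀ = 1/17.8 = 0.056180 and τ_data = 13/38.2 = 0.340314, so τ_n = 0.396494.
Rearranging for μ₀: μ₀ = (μ_n·τ_n − τ_data·x̄)/τ₀ = (-4.0234·0.396494 − 0.340314·-3.4) / 0.056180 = -0.438186/0.056180 ≈ -7.8.

μ₀ = -7.8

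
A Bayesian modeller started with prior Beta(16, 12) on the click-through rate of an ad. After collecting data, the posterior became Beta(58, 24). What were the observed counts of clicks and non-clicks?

42 clicks and 12 non-clicks

A Beta(a, b) prior with s successes and f failures in binomial data gives a Beta(a+s, b+f) posterior.
Match parameters: s=58−16=42, f=24−12=12.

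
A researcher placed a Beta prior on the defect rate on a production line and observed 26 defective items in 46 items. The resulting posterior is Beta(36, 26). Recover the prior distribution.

Beta(10, 6)

Beta is conjugate to the binomial likelihood: posterior = Beta(a+s, b+f).
Subtract the data counts: 36−26=10, 26−20=6.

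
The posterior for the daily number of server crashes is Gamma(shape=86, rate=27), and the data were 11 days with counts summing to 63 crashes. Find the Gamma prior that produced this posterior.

Gamma–Poisson conjugacy: posterior shape = α + Σxᵢ, posterior rate = β + n.
So α = 86 − 63 = 23 and β = 27 − 11 = 16.

Gamma(shape=23, rate=16)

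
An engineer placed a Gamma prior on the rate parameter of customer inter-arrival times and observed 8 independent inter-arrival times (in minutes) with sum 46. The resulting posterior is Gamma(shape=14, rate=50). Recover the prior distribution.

For an exponential likelihood with a Gamma(α, β) prior on the rate, n observations with total T give posterior Gamma(α+n, β+T).
So α = 14 − 8 = 6 and β = 50 − 46 = 4.

Gamma(shape=6, rate=4)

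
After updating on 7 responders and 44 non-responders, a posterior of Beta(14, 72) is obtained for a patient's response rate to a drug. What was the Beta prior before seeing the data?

Beta(7, 28)

Beta is conjugate to the binomial likelihood: posterior = Beta(α+s, β+f).
So α = 14 − 7 = 7 and β = 72 − 44 = 28.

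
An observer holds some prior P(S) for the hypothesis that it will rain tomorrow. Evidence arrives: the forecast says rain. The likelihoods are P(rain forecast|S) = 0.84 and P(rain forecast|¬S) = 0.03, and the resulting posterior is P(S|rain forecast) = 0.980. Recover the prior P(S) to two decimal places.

P(S) = 0.64

Bayes' rule in odds form gives O(S|E) = O(S)·[P(E|S)/P(E|¬S)], hence O(S) = O(S|E)/LR.
Posterior odds = 0.980/(1−0.980) = 49.0000. LR = 0.84/0.03 = 28.0000.
Prior odds = 49.0000/28.0000 = 1.7500, so P(S) = 1.7500/(1+1.7500) ≈ 0.64.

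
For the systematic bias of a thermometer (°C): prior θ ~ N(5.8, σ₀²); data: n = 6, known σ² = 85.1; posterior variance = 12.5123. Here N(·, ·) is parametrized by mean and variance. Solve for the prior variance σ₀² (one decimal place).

σ₀² = 106.2

For the Normal–Normal model with known σ², precisions add: τ_n = τ₀ + n/σ².
So 1/σ₀² = 1/12.5123 − 6/85.1 = 0.079921 − 0.070505 = 0.009416.
Hence σ₀² = 1/0.009416 ≈ 106.2.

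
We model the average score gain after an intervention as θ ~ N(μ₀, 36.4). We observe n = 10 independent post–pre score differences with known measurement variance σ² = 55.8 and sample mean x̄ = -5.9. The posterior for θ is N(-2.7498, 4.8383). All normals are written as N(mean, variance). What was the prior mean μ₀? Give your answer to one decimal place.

With known observation variance, the Normal–Normal posterior has precision τ_n = τ₀ + n/σ² and mean μ_n = (τ₀μ₀ + (n/σ²)x̄)/τ_n.
Here τ₀ = 1/36.4 = 0.027473 and τ_data = 10/55.8 = 0.179211, so τ_n = 0.206684.
Rearranging for μ₀: μ₀ = (μ_n·τ_n − τ_data·x̄)/τ₀ = (-2.7498·0.206684 − 0.179211·-5.9) / 0.027473 = 0.489005/0.027473 ≈ 17.8.

μ₀ = 17.8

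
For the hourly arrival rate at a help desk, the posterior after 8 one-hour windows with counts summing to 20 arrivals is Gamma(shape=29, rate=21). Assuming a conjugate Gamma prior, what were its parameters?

Gamma–Poisson conjugacy: posterior shape = α + Σxᵢ, posterior rate = β + n.
So α = 29 − 20 = 9 and β = 21 − 8 = 13.

Gamma(shape=9, rate=13)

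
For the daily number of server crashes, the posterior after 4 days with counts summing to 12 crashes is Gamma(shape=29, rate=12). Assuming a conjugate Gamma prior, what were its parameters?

Gamma–Poisson conjugacy: posterior shape = α + Σxᵢ, posterior rate = β + n.
So α = 29 − 12 = 17 and β = 12 − 4 = 8.

Gamma(shape=17, rate=8)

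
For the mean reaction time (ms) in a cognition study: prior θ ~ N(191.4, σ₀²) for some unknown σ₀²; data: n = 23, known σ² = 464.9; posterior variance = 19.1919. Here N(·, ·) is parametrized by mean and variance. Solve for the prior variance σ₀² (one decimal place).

σ₀² = 379.9

Posterior precision equals prior precision plus data precision: 1/σ_n² = 1/σ₀² + n/σ².
So 1/σ₀² = 1/19.1919 − 23/464.9 = 0.052105 − 0.049473 = 0.002632.
Hence σ₀² = 1/0.002632 ≈ 379.9.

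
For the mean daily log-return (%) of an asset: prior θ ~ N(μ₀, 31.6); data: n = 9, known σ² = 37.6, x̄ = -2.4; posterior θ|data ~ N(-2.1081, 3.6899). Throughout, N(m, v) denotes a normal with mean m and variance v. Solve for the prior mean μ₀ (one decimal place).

μ₀ = 0.1

The posterior mean is a precision-weighted average: μ_n = (τ₀μ₀ + τ_data·x̄)/(τ₀+τ_data), with τ₀=1/σ₀² and τ_data=n/σ².
Here τ₀ = 1/31.6 = 0.031646 and τ_data = 9/37.6 = 0.239362, so τ_n = 0.271008.
Rearranging for μ₀: μ₀ = (μ_n·τ_n − τ_data·x̄)/τ₀ = (-2.1081·0.271008 − 0.239362·-2.4) / 0.031646 = 0.003157/0.031646 ≈ 0.1.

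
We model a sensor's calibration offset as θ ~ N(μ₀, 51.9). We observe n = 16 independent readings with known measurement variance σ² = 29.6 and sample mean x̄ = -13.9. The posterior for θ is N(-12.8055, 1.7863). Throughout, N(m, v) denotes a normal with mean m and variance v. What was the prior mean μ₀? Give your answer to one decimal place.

With known observation variance, the Normal–Normal posterior has precision τ_n = τ₀ + n/σ² and mean μ_n = (τ₀μ₀ + (n/σ²)x̄)/τ_n.
Here τ₀ = 1/51.9 = 0.019268 and τ_data = 16/29.6 = 0.540541, so τ_n = 0.559809.
Rearranging for μ₀: μ₀ = (μ_n·τ_n − τ_data·x̄)/τ₀ = (-12.8055·0.559809 − 0.540541·-13.9) / 0.019268 = 0.344886/0.019268 ≈ 17.9.

μ₀ = 17.9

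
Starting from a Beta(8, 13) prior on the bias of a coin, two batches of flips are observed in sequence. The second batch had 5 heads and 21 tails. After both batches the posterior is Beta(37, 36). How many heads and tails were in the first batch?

24 heads and 2 tails

Because Beta–binomial updating is additive in the counts, the combined data contributed (α_post−α_prior, β_post−β_prior) successes and failures.
Total across both batches: 37−8=29 heads, 36−13=23 tails.
Subtract the second batch: 29−5=24 heads and 23−21=2 tails.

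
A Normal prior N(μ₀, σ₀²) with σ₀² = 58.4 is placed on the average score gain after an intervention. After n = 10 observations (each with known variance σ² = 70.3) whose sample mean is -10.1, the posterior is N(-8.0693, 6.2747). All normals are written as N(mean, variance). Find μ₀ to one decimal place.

μ₀ = 8.8

The posterior mean is a precision-weighted average: μ_n = (τ₀μ₀ + τ_data·x̄)/(τ₀+τ_data), with τ₀=1/σ₀² and τ_data=n/σ².
Here τ₀ = 1/58.4 = 0.017123 and τ_data = 10/70.3 = 0.142248, so τ_n = 0.159371.
Rearranging for μ₀: μ₀ = (μ_n·τ_n − τ_data·x̄)/τ₀ = (-8.0693·0.159371 − 0.142248·-10.1) / 0.017123 = 0.150692/0.017123 ≈ 8.8.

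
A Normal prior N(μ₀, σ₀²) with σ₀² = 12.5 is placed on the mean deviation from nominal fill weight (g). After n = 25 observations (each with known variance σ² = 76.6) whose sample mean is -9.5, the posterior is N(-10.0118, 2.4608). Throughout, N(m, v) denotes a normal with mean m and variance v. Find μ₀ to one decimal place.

μ₀ = -12.1

With known observation variance, the Normal–Normal posterior has precision τ_n = τ₀ + n/σ² and mean μ_n = (τ₀μ₀ + (n/σ²)x̄)/τ_n.
Here τ₀ = 1/12.5 = 0.080000 and τ_data = 25/76.6 = 0.326371, so τ_n = 0.406371.
Rearranging for μ₀: μ₀ = (μ_n·τ_n − τ_data·x̄)/τ₀ = (-10.0118·0.406371 − 0.326371·-9.5) / 0.080000 = -0.967981/0.080000 ≈ -12.1.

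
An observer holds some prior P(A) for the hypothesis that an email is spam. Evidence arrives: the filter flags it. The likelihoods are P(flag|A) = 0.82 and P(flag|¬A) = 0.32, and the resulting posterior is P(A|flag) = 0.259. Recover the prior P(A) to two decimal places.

In odds form, posterior odds = prior odds × likelihood ratio, so prior odds = posterior odds ÷ LR.
Posterior odds = 0.259/(1−0.259) = 0.3495. LR = 0.82/0.32 = 2.5625.
Prior odds = 0.3495/2.5625 = 0.1364, so P(A) = 0.1364/(1+0.1364) ≈ 0.12.

P(A) = 0.12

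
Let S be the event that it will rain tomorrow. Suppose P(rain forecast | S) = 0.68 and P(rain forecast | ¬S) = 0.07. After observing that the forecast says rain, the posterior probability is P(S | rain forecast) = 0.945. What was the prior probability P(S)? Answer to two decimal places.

P(S) = 0.64

Bayes' rule in odds form gives O(S|E) = O(S)·[P(E|S)/P(E|¬S)], hence O(S) = O(S|E)/LR.
Posterior odds = 0.945/(1−0.945) = 17.1818. LR = 0.68/0.07 = 9.7143.
Prior odds = 17.1818/9.7143 = 1.7687, so P(S) = 1.7687/(1+1.7687) ≈ 0.64.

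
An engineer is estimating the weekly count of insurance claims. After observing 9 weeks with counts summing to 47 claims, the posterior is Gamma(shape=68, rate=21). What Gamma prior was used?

Gamma(shape=21, rate=12)

A Gamma(α, β) prior (rate parametrization) on a Poisson rate with n observations summing to S gives posterior Gamma(α+S, β+n).
So α = 68 − 47 = 21 and β = 21 − 9 = 12.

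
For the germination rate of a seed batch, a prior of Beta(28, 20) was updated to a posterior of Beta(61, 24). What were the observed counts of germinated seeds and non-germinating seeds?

Under Beta–binomial conjugacy the posterior parameters are (a+s, b+f).
So s = 61 − 28 = 33 and f = 24 − 20 = 4.

33 germinated seeds and 4 non-germinating seeds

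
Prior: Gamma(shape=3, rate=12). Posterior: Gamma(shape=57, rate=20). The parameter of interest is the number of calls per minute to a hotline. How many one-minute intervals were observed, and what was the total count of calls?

n = 8 one-minute intervals with total 54 calls

Gamma–Poisson conjugacy: posterior shape = α + Σxᵢ, posterior rate = β + n.
Matching: Σxᵢ = 57 − 3 = 54 and n = 20 − 12 = 8.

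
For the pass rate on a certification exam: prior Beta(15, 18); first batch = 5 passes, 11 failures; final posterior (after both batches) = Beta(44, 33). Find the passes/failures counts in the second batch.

24 passes and 4 failures

Sequential conjugate updates are equivalent to a single update on the pooled data, so total successes = posterior α − prior α and total failures = posterior β − prior β.
Total across both batches: 44−15=29 passes, 33−18=15 failures.
Subtract the first batch: 29−5=24 passes and 15−11=4 failures.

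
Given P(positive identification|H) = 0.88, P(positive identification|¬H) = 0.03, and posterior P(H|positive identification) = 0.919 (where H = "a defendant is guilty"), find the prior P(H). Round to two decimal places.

P(H) = 0.28

In odds form, posterior odds = prior odds × likelihood ratio, so prior odds = posterior odds ÷ LR.
Posterior odds = 0.919/(1−0.919) = 11.3457. LR = 0.88/0.03 = 29.3333.
Prior odds = 11.3457/29.3333 = 0.3868, so P(H) = 0.3868/(1+0.3868) ≈ 0.28.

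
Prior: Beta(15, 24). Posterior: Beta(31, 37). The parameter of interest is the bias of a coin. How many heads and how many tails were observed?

Beta is conjugate to the binomial likelihood: posterior = Beta(a+s, b+f).
Match parameters: s=31−15=16, f=37−24=13.

16 heads and 13 tails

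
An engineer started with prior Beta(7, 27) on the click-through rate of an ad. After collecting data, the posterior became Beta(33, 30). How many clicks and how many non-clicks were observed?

Under Beta–binomial conjugacy the posterior parameters are (a+s, b+f).
Match parameters: s=33−7=26, f=30−27=3.

26 clicks and 3 non-clicks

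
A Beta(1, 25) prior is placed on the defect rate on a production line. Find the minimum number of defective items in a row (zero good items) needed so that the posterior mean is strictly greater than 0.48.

k = 23

After k defective items and 0 good items the posterior is Beta(1+k, 25), with mean (1+k)/(1+25+k).
Set (1+k)/(26+k) > 0.48 and solve: k > (0.48·26 − 1)/(1 − 0.48) = 22.077.
The smallest integer exceeding 22.077 is 23.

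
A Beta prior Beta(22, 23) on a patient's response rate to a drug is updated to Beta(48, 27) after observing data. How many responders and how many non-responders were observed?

26 responders and 4 non-responders

A Beta(a, b) prior with s successes and f failures in binomial data gives a Beta(a+s, b+f) posterior.
So s = 48 − 22 = 26 and f = 27 − 23 = 4.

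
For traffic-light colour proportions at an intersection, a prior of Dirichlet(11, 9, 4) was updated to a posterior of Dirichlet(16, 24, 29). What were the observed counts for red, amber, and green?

counts (5, 15, 25)

For a Dirichlet(α) prior with multinomial counts c, the posterior is Dirichlet(α + c) componentwise.
Counts are posterior − prior componentwise: 16−11=5, 24−9=15, 29−4=25.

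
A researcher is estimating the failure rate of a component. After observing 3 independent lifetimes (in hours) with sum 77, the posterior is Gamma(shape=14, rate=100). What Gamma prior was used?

For an exponential likelihood with a Gamma(α, β) prior on the rate, n observations with total T give posterior Gamma(α+n, β+T).
So α = 14 − 3 = 11 and β = 100 − 77 = 23.

Gamma(shape=11, rate=23)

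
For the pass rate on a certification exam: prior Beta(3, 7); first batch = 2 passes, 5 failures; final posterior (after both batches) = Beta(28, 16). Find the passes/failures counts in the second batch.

Sequential conjugate updates are equivalent to a single update on the pooled data, so total successes = posterior α − prior α and total failures = posterior β − prior β.
Total across both batches: 28−3=25 passes, 16−7=9 failures.
Subtract the first batch: 25−2=23 passes and 9−5=4 failures.

23 passes and 4 failures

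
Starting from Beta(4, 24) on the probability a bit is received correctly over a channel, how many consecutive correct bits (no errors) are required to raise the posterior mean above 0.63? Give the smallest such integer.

k = 37

After k correct bits and 0 errors the posterior is Beta(4+k, 24), with mean (4+k)/(4+24+k).
Set (4+k)/(28+k) > 0.63 and solve: k > (0.63·28 − 4)/(1 − 0.63) = 36.865.
The smallest integer exceeding 36.865 is 37.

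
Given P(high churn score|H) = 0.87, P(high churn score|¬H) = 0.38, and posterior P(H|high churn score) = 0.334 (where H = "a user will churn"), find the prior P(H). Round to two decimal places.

P(H) = 0.18

In odds form, posterior odds = prior odds × likelihood ratio, so prior odds = posterior odds ÷ LR.
Posterior odds = 0.334/(1−0.334) = 0.5015. LR = 0.87/0.38 = 2.2895.
Prior odds = 0.5015/2.2895 = 0.2190, so P(H) = 0.2190/(1+0.2190) ≈ 0.18.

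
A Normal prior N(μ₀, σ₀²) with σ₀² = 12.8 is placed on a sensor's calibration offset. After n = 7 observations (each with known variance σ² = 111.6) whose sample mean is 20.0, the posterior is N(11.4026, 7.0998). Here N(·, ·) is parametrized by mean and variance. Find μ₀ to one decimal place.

μ₀ = 4.5

The posterior mean is a precision-weighted average: μ_n = (τ₀μ₀ + τ_data·x̄)/(τ₀+τ_data), with τ₀=1/σ₀² and τ_data=n/σ².
Here τ₀ = 1/12.8 = 0.078125 and τ_data = 7/111.6 = 0.062724, so τ_n = 0.140849.
Rearranging for μ₀: μ₀ = (μ_n·τ_n − τ_data·x̄)/τ₀ = (11.4026·0.140849 − 0.062724·20.0) / 0.078125 = 0.351565/0.078125 ≈ 4.5.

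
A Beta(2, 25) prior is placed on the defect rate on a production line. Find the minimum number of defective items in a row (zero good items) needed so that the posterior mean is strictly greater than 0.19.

After k defective items and 0 good items the posterior is Beta(2+k, 25), with mean (2+k)/(2+25+k).
Set (2+k)/(27+k) > 0.19 and solve: k > (0.19·27 − 2)/(1 − 0.19) = 3.864.
The smallest integer exceeding 3.864 is 4, and checking k=4: (6)/(31) = 0.1935 > 0.19.

k = 4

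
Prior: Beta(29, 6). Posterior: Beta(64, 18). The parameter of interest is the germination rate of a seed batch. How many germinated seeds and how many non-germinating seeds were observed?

35 germinated seeds and 12 non-germinating seeds

Beta is conjugate to the binomial likelihood: posterior = Beta(α+s, β+f).
Match parameters: s=64−29=35, f=18−6=12.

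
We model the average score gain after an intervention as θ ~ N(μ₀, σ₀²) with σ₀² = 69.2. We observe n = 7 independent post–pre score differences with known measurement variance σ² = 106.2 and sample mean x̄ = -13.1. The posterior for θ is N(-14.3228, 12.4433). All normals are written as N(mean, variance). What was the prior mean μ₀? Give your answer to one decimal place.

With known observation variance, the Normal–Normal posterior has precision τ_n = τ₀ + n/σ² and mean μ_n = (τ₀μ₀ + (n/σ²)x̄)/τ_n.
Here τ₀ = 1/69.2 = 0.014451 and τ_data = 7/106.2 = 0.065913, so τ_n = 0.080364.
Rearranging for μ₀: μ₀ = (μ_n·τ_n − τ_data·x̄)/τ₀ = (-14.3228·0.080364 − 0.065913·-13.1) / 0.014451 = -0.287577/0.014451 ≈ -19.9.

μ₀ = -19.9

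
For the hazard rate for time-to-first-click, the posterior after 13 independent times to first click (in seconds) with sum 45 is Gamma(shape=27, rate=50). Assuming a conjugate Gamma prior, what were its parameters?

Gamma–exponential conjugacy: posterior shape = α + n, posterior rate = β + Σtᵢ.
So α = 27 − 13 = 14 and β = 50 − 45 = 5.

Gamma(shape=14, rate=5)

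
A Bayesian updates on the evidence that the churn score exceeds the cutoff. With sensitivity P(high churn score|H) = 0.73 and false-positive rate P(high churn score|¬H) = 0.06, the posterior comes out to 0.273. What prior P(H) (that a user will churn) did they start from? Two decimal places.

Bayes' rule in odds form gives O(H|E) = O(H)·[P(E|H)/P(E|¬H)], hence O(H) = O(H|E)/LR.
Posterior odds = 0.273/(1−0.273) = 0.3755. LR = 0.73/0.06 = 12.1667.
Prior odds = 0.3755/12.1667 = 0.0309, so P(H) = 0.0309/(1+0.0309) ≈ 0.03.

P(H) = 0.03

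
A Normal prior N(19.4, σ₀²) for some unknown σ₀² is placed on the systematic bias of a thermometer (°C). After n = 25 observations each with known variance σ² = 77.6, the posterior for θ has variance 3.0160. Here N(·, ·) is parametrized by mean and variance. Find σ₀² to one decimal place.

σ₀² = 106.4

For the Normal–Normal model with known σ², precisions add: τ_n = τ₀ + n/σ².
So 1/σ₀² = 1/3.0160 − 25/77.6 = 0.331565 − 0.322165 = 0.009400.
Hence σ₀² = 1/0.009400 ≈ 106.4.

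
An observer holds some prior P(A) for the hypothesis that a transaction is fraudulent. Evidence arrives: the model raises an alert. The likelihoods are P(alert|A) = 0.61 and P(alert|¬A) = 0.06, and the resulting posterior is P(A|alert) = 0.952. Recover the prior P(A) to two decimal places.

In odds form, posterior odds = prior odds × likelihood ratio, so prior odds = posterior odds ÷ LR.
Posterior odds = 0.952/(1−0.952) = 19.8333. LR = 0.61/0.06 = 10.1667.
Prior odds = 19.8333/10.1667 = 1.9508, so P(A) = 1.9508/(1+1.9508) ≈ 0.66.

P(A) = 0.66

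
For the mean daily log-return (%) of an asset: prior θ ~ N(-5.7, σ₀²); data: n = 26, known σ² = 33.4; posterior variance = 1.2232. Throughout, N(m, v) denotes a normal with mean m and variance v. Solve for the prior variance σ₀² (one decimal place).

Posterior precision equals prior precision plus data precision: 1/σ_n² = 1/σ₀² + n/σ².
So 1/σ₀² = 1/1.2232 − 26/33.4 = 0.817528 − 0.778443 = 0.039085.
Hence σ₀² = 1/0.039085 ≈ 25.6.

σ₀² = 25.6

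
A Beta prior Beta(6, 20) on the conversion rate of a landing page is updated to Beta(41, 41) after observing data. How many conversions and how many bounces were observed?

35 conversions and 21 bounces

Beta is conjugate to the binomial likelihood: posterior = Beta(α+s, β+f).
So s = 41 − 6 = 35 and f = 41 − 20 = 21.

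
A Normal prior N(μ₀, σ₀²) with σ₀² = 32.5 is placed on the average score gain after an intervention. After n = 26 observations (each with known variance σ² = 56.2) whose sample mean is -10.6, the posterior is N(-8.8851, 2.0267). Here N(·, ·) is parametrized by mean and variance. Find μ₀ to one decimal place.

With known observation variance, the Normal–Normal posterior has precision τ_n = τ₀ + n/σ² and mean μ_n = (τ₀μ₀ + (n/σ²)x̄)/τ_n.
Here τ₀ = 1/32.5 = 0.030769 and τ_data = 26/56.2 = 0.462633, so τ_n = 0.493402.
Rearranging for μ₀: μ₀ = (μ_n·τ_n − τ_data·x̄)/τ₀ = (-8.8851·0.493402 − 0.462633·-10.6) / 0.030769 = 0.519984/0.030769 ≈ 16.9.

μ₀ = 16.9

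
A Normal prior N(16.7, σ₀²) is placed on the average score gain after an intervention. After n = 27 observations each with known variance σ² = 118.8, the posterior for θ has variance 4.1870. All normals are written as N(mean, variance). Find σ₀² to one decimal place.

σ₀² = 86.5

For the Normal–Normal model with known σ², precisions add: τ_n = τ₀ + n/σ².
So 1/σ₀² = 1/4.1870 − 27/118.8 = 0.238834 − 0.227273 = 0.011561.
Hence σ₀² = 1/0.011561 ≈ 86.5.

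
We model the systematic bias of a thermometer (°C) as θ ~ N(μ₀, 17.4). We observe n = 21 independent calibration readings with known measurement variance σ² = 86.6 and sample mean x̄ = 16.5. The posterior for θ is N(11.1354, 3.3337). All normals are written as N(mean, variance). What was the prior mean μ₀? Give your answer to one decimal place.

μ₀ = -11.5

With known observation variance, the Normal–Normal posterior has precision τ_n = τ₀ + n/σ² and mean μ_n = (τ₀μ₀ + (n/σ²)x̄)/τ_n.
Here τ₀ = 1/17.4 = 0.057471 and τ_data = 21/86.6 = 0.242494, so τ_n = 0.299965.
Rearranging for μ₀: μ₀ = (μ_n·τ_n − τ_data·x̄)/τ₀ = (11.1354·0.299965 − 0.242494·16.5) / 0.057471 = -0.660921/0.057471 ≈ -11.5.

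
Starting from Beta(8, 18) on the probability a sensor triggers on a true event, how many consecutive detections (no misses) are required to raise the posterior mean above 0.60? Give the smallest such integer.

k = 20

After k detections and 0 misses the posterior is Beta(8+k, 18), with mean (8+k)/(8+18+k).
Set (8+k)/(26+k) > 0.60 and solve: k > (0.60·26 − 8)/(1 − 0.60) = 19.000.
The smallest integer exceeding 19.000 is 20, and checking k=20: (28)/(46) = 0.6087 > 0.60.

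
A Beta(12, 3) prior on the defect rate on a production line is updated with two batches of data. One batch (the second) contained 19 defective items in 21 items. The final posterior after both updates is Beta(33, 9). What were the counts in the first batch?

Because Beta–binomial updating is additive in the counts, the combined data contributed (α_post−α_prior, β_post−β_prior) successes and failures.
Total across both batches: 33−12=21 defective items, 9−3=6 good items.
Subtract the second batch: 21−19=2 defective items and 6−2=4 good items.

2 defective items and 4 good items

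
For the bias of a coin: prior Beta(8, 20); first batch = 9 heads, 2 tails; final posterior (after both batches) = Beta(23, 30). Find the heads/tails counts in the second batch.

6 heads and 8 tails

Sequential conjugate updates are equivalent to a single update on the pooled data, so total successes = posterior α − prior α and total failures = posterior β − prior β.
Total across both batches: 23−8=15 heads, 30−20=10 tails.
Subtract the first batch: 15−9=6 heads and 10−2=8 tails.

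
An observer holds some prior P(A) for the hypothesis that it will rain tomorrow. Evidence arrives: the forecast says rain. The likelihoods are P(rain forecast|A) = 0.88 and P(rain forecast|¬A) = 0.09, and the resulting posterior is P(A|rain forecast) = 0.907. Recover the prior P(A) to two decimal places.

P(A) = 0.50

Bayes' rule in odds form gives O(A|E) = O(A)·[P(E|A)/P(E|¬A)], hence O(A) = O(A|E)/LR.
Posterior odds = 0.907/(1−0.907) = 9.7527. LR = 0.88/0.09 = 9.7778.
Prior odds = 9.7527/9.7778 = 0.9974, so P(A) = 0.9974/(1+0.9974) ≈ 0.50.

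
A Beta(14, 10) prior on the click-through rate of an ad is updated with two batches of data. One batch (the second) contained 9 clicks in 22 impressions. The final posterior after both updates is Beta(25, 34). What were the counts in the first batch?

2 clicks and 11 non-clicks

Because Beta–binomial updating is additive in the counts, the combined data contributed (α_post−α_prior, β_post−β_prior) successes and failures.
Total across both batches: 25−14=11 clicks, 34−10=24 non-clicks.
Subtract the second batch: 11−9=2 clicks and 24−13=11 non-clicks.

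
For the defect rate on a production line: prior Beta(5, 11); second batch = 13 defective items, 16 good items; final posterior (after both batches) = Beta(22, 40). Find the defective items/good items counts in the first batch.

Sequential conjugate updates are equivalent to a single update on the pooled data, so total successes = posterior α − prior α and total failures = posterior β − prior β.
Total across both batches: 22−5=17 defective items, 40−11=29 good items.
Subtract the second batch: 17−13=4 defective items and 29−16=13 good items.

4 defective items and 13 good items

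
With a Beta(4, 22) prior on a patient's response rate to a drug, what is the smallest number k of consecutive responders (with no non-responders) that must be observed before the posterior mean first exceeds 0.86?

After k responders and 0 non-responders the posterior is Beta(4+k, 22), with mean (4+k)/(4+22+k).
Set (4+k)/(26+k) > 0.86 and solve: k > (0.86·26 − 4)/(1 − 0.86) = 131.143.
The smallest integer exceeding 131.143 is 132, and checking k=132: (136)/(158) = 0.8608 > 0.86.

k = 132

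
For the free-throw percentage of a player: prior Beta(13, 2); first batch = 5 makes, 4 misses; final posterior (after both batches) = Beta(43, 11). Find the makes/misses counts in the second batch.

Sequential conjugate updates are equivalent to a single update on the pooled data, so total successes = posterior α − prior α and total failures = posterior β − prior β.
Total across both batches: 43−13=30 makes, 11−2=9 misses.
Subtract the first batch: 30−5=25 makes and 9−4=5 misses.

25 makes and 5 misses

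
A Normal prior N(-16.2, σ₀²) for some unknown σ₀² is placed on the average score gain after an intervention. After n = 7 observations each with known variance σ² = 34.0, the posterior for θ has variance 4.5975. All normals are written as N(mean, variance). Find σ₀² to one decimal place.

For the Normal–Normal model with known σ², precisions add: τ_n = τ₀ + n/σ².
So 1/σ₀² = 1/4.5975 − 7/34.0 = 0.217510 − 0.205882 = 0.011628.
Hence σ₀² = 1/0.011628 ≈ 86.0.

σ₀² = 86.0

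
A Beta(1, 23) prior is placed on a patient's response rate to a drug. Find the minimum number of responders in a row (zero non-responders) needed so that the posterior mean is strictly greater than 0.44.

After k responders and 0 non-responders the posterior is Beta(1+k, 23), with mean (1+k)/(1+23+k).
Set (1+k)/(24+k) > 0.44 and solve: k > (0.44·24 − 1)/(1 − 0.44) = 17.071.
The smallest integer exceeding 17.071 is 18, and checking k=18: (19)/(42) = 0.4524 > 0.44.

k = 18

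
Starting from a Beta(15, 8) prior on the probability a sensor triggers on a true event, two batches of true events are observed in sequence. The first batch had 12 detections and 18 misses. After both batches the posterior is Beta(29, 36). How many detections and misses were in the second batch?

Sequential conjugate updates are equivalent to a single update on the pooled data, so total successes = posterior α − prior α and total failures = posterior β − prior β.
Total across both batches: 29−15=14 detections, 36−8=28 misses.
Subtract the first batch: 14−12=2 detections and 28−18=10 misses.

2 detections and 10 misses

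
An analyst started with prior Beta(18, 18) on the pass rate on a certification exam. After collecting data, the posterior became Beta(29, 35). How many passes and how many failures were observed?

11 passes and 17 failures

A Beta(a, b) prior with s successes and f failures in binomial data gives a Beta(a+s, b+f) posterior.
So s = 29 − 18 = 11 and f = 35 − 18 = 17.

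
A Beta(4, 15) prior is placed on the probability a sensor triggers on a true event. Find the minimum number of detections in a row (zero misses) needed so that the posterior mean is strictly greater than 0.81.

After k detections and 0 misses the posterior is Beta(4+k, 15), with mean (4+k)/(4+15+k).
Set (4+k)/(19+k) > 0.81 and solve: k > (0.81·19 − 4)/(1 − 0.81) = 59.947.
The smallest integer exceeding 59.947 is 60, and checking k=60: (64)/(79) = 0.8101 > 0.81.

k = 60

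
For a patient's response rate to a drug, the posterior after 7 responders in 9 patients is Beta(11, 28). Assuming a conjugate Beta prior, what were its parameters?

Beta(4, 26)

A Beta(α, β) prior with s successes and f failures in binomial data gives a Beta(α+s, β+f) posterior.
So α = 11 − 7 = 4 and β = 28 − 2 = 26.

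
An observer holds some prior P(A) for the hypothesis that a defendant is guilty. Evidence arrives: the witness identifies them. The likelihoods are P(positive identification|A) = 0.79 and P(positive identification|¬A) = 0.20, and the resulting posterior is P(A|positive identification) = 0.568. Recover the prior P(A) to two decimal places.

P(A) = 0.25

Bayes' rule in odds form gives O(A|E) = O(A)·[P(E|A)/P(E|¬A)], hence O(A) = O(A|E)/LR.
Posterior odds = 0.568/(1−0.568) = 1.3148. LR = 0.79/0.20 = 3.9500.
Prior odds = 1.3148/3.9500 = 0.3329, so P(A) = 0.3329/(1+0.3329) ≈ 0.25.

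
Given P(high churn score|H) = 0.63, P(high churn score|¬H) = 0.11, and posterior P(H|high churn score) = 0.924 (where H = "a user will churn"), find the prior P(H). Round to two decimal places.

Bayes' rule in odds form gives O(H|E) = O(H)·[P(E|H)/P(E|¬H)], hence O(H) = O(H|E)/LR.
Posterior odds = 0.924/(1−0.924) = 12.1579. LR = 0.63/0.11 = 5.7273.
Prior odds = 12.1579/5.7273 = 2.1228, so P(H) = 2.1228/(1+2.1228) ≈ 0.68.

P(H) = 0.68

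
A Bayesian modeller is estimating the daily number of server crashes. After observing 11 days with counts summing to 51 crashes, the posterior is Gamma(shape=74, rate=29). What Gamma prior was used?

Gamma–Poisson conjugacy: posterior shape = α + Σxᵢ, posterior rate = β + n.
So α = 74 − 51 = 23 and β = 29 − 11 = 18.

Gamma(shape=23, rate=18)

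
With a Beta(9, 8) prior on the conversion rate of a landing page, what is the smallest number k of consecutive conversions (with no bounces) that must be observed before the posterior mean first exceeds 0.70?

After k conversions and 0 bounces the posterior is Beta(9+k, 8), with mean (9+k)/(9+8+k).
Set (9+k)/(17+k) > 0.70 and solve: k > (0.70·17 − 9)/(1 − 0.70) = 9.667.
The smallest integer exceeding 9.667 is 10, and checking k=10: (19)/(27) = 0.7037 > 0.70.

k = 10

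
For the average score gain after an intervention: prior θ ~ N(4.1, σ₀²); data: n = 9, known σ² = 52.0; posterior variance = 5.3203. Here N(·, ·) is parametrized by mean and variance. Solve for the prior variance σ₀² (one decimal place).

Posterior precision equals prior precision plus data precision: 1/σ_n² = 1/σ₀² + n/σ².
So 1/σ₀² = 1/5.3203 − 9/52.0 = 0.187959 − 0.173077 = 0.014882.
Hence σ₀² = 1/0.014882 ≈ 67.2.

σ₀² = 67.2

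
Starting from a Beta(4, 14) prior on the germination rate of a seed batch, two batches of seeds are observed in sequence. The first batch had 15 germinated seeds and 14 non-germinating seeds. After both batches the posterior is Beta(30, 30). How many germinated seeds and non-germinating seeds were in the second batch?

Sequential conjugate updates are equivalent to a single update on the pooled data, so total successes = posterior α − prior α and total failures = posterior β − prior β.
Total across both batches: 30−4=26 germinated seeds, 30−14=16 non-germinating seeds.
Subtract the first batch: 26−15=11 germinated seeds and 16−14=2 non-germinating seeds.

11 germinated seeds and 2 non-germinating seeds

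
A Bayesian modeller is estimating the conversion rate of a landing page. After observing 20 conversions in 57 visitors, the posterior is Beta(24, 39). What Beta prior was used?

Under Beta–binomial conjugacy the posterior parameters are (α+s, β+f).
So α = 24 − 20 = 4 and β = 39 − 37 = 2.

Beta(4, 2)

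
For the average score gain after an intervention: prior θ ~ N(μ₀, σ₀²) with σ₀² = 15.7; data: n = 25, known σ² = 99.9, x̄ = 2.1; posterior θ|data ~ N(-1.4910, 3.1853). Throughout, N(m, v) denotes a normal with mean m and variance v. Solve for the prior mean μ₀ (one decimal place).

μ₀ = -15.6

With known observation variance, the Normal–Normal posterior has precision τ_n = τ₀ + n/σ² and mean μ_n = (τ₀μ₀ + (n/σ²)x̄)/τ_n.
Here τ₀ = 1/15.7 = 0.063694 and τ_data = 25/99.9 = 0.250250, so τ_n = 0.313944.
Rearranging for μ₀: μ₀ = (μ_n·τ_n − τ_data·x̄)/τ₀ = (-1.4910·0.313944 − 0.250250·2.1) / 0.063694 = -0.993616/0.063694 ≈ -15.6.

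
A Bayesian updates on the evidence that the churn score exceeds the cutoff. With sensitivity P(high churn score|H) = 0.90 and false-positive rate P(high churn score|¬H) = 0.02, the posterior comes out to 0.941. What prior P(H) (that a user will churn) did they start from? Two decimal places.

Bayes' rule in odds form gives O(H|E) = O(H)·[P(E|H)/P(E|¬H)], hence O(H) = O(H|E)/LR.
Posterior odds = 0.941/(1−0.941) = 15.9492. LR = 0.90/0.02 = 45.0000.
Prior odds = 15.9492/45.0000 = 0.3544, so P(H) = 0.3544/(1+0.3544) ≈ 0.26.

P(H) = 0.26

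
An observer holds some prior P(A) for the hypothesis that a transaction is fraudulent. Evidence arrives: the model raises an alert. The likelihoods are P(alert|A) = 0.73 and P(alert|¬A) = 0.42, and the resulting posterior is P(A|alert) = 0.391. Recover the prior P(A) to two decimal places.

In odds form, posterior odds = prior odds × likelihood ratio, so prior odds = posterior odds ÷ LR.
Posterior odds = 0.391/(1−0.391) = 0.6420. LR = 0.73/0.42 = 1.7381.
Prior odds = 0.6420/1.7381 = 0.3694, so P(A) = 0.3694/(1+0.3694) ≈ 0.27.

P(A) = 0.27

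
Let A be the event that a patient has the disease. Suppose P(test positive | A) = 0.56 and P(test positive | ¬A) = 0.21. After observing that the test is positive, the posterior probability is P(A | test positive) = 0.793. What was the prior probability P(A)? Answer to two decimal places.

P(A) = 0.59

In odds form, posterior odds = prior odds × likelihood ratio, so prior odds = posterior odds ÷ LR.
Posterior odds = 0.793/(1−0.793) = 3.8309. LR = 0.56/0.21 = 2.6667.
Prior odds = 3.8309/2.6667 = 1.4366, so P(A) = 1.4366/(1+1.4366) ≈ 0.59.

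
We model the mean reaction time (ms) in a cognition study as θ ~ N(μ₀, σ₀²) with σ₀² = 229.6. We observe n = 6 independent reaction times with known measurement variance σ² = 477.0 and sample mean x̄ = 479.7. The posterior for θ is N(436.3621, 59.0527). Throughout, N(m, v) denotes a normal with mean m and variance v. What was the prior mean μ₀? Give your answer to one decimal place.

μ₀ = 311.2

With known observation variance, the Normal–Normal posterior has precision τ_n = τ₀ + n/σ² and mean μ_n = (τ₀μ₀ + (n/σ²)x̄)/τ_n.
Here τ₀ = 1/229.6 = 0.004355 and τ_data = 6/477.0 = 0.012579, so τ_n = 0.016934.
Rearranging for μ₀: μ₀ = (μ_n·τ_n − τ_data·x̄)/τ₀ = (436.3621·0.016934 − 0.012579·479.7) / 0.004355 = 1.355210/0.004355 ≈ 311.2.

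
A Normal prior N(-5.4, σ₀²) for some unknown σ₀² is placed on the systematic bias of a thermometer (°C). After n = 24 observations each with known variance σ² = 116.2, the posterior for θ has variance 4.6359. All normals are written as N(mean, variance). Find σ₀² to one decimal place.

For the Normal–Normal model with known σ², precisions add: τ_n = τ₀ + n/σ².
So 1/σ₀² = 1/4.6359 − 24/116.2 = 0.215708 − 0.206540 = 0.009168.
Hence σ₀² = 1/0.009168 ≈ 109.1.

σ₀² = 109.1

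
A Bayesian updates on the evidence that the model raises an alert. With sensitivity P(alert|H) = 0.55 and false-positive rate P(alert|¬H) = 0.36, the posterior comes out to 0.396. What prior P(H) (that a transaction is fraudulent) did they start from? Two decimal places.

In odds form, posterior odds = prior odds × likelihood ratio, so prior odds = posterior odds ÷ LR.
Posterior odds = 0.396/(1−0.396) = 0.6556. LR = 0.55/0.36 = 1.5278.
Prior odds = 0.6556/1.5278 = 0.4291, so P(H) = 0.4291/(1+0.4291) ≈ 0.30.

P(H) = 0.30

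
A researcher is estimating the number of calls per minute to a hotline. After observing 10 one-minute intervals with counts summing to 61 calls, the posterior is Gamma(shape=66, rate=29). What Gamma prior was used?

A Gamma(α, β) prior (rate parametrization) on a Poisson rate with n observations summing to S gives posterior Gamma(α+S, β+n).
So α = 66 − 61 = 5 and β = 29 − 10 = 19.

Gamma(shape=5, rate=19)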